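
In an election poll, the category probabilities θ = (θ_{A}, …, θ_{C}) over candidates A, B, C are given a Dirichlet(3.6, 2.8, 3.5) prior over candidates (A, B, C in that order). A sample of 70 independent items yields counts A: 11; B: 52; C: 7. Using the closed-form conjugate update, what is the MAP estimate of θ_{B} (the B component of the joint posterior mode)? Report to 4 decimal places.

The Dirichlet prior is conjugate to the Multinomial likelihood: each posterior αⱼ = prior αⱼ + observed count nⱼ.
Posterior concentration: (14.6, 54.8, 10.5), total = 79.9.
Joint mode component: (α_{B}−1)/(Σα−K) = 53.8/76.9 = 0.6996.

0.6996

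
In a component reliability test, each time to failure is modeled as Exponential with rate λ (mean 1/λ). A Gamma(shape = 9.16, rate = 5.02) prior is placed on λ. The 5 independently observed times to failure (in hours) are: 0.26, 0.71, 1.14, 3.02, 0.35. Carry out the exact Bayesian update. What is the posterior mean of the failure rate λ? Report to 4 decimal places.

With a Gamma(shape α, rate β) prior on the exponential rate λ, the posterior after n observations with total T = Σxᵢ is Gamma(α+n, β+T).
Sum of observations T = 5.48 hours; n = 5.
Posterior: Gamma(9.16+5, 5.02+5.48) = Gamma(14.16, 10.50).
Posterior mean of λ = α/β = 14.16/10.50 = 1.3486.

1.3486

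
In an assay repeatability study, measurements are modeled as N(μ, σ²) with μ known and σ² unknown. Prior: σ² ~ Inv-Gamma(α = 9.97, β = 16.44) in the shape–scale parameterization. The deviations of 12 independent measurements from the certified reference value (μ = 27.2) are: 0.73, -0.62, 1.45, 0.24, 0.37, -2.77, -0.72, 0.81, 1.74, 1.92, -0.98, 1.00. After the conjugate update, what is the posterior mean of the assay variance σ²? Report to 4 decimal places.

1.7908

With known mean μ and an Inverse-Gamma(α, β) prior on σ², the Normal likelihood is conjugate: posterior is Inv-Gamma(α + n/2, β + Σ(xᵢ−μ)²/2).
Σ(xᵢ−μ)² = (0.73)² + (-0.62)² + (1.45)² + (0.24)² + (0.37)² + (-2.77)² + (-0.72)² + (0.81)² + (1.74)² + (1.92)² + (-0.98)² + (1.00)² = 20.7361.
Posterior: Inv-Gamma(9.97 + 12/2, 16.44 + 20.7361/2) = Inv-Gamma(15.97, 26.80805).
E[σ²|data] = β/(α−1) = 26.80805/14.97 = 1.7908.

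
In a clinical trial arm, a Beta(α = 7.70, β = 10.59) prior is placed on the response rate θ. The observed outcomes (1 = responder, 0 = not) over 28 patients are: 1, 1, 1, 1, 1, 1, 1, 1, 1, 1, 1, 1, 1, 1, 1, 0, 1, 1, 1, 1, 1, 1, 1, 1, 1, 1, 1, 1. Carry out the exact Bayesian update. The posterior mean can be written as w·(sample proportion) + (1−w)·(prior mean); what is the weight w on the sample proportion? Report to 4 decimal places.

The Beta prior is conjugate to a Binomial/Bernoulli likelihood; the update adds successes to α and failures to β.
Posterior mean = (α₀+k)/(α₀+β₀+n) = [n/(α₀+β₀+n)]·(k/n) + [(α₀+β₀)/(α₀+β₀+n)]·α₀/(α₀+β₀), so only n and the prior enter the weight.
The weight on the data is w = n/(α₀+β₀+n) = 28/(7.70+10.59+28) = 28/46.29 = 0.6049.

0.6049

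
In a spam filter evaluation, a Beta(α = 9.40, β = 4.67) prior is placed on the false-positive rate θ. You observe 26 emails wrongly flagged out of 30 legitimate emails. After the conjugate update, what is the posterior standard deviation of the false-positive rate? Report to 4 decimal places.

The Beta prior is conjugate to a Binomial/Bernoulli likelihood; the update adds successes to α and failures to β.
Posterior: Beta(α+k, β+n−k) = Beta(9.40+26, 4.67+4) = Beta(35.40, 8.67).
Var = αβ/((α+β)²(α+β+1)) = 35.40·8.67/(44.07²·45.07) = 0.00350630; SD = √0.00350630 = 0.0592.

0.0592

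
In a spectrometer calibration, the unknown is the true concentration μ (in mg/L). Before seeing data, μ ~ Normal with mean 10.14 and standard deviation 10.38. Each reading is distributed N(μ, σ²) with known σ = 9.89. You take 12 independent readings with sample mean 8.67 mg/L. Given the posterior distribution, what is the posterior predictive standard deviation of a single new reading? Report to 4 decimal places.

10.2660

For Normal data with known variance σ², a Normal(μ₀, σ₀²) prior on μ is conjugate. Posterior precision = 1/σ₀² + n/σ²; posterior mean is the precision-weighted average of μ₀ and x̄.
σ₀² = 10.38² = 107.7444, σ² = 9.89² = 97.8121; σ² + n·σ₀² = 97.8121 + 12·107.7444 = 1390.7449.
Posterior precision = 1/σ₀² + n/σ² = 1/107.7444 + 12/97.8121 = (σ² + n·σ₀²)/(σ₀²σ²) = 1390.7449/(107.7444·97.8121); posterior variance σₙ² = σ₀²σ²/(σ² + n·σ₀²) = 107.7444·97.8121/1390.7449 = 7.577742.
Predictive variance for one new observation = σₙ² + σ² = 107.7444·97.8121/1390.7449 + 97.8121 = σ²·(σ₀² + 1390.7449)/1390.7449 = 97.8121·1498.4893/1390.7449 = 105.389842; SD = √(97.8121·1498.4893/1390.7449) = 10.2660.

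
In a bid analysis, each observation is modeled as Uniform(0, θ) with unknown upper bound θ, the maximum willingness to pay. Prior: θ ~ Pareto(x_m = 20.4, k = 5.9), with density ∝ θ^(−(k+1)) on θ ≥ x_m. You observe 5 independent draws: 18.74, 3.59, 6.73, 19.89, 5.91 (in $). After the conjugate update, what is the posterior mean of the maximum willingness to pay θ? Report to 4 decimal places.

A Pareto(scale x_m, shape k) prior on the upper bound θ of Uniform(0, θ) is conjugate: posterior is Pareto(max(x_m, max xᵢ), k + n).
Sample maximum = 19.89; prior scale x_m = 20.4 → posterior scale = max = 20.40.
Posterior shape = 5.9 + 5 = 10.9.
E[θ|data] = k·x_m/(k−1) = 10.9·20.40/9.9 = 22.4606.

22.4606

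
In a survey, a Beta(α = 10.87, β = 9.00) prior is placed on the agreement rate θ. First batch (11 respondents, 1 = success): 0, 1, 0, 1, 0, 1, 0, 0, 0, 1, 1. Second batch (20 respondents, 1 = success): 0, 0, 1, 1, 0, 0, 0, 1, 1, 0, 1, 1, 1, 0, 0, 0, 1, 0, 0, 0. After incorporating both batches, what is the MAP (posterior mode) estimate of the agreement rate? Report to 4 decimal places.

0.4680

The Beta prior is conjugate to a Binomial/Bernoulli likelihood; the update adds successes to α and failures to β.
After batch 1: Beta(10.87+5, 9.00+6) = Beta(15.87, 15.00).
After batch 2: Beta(15.87+8, 15.00+12) = Beta(23.87, 27.00).
Mode of Beta(a,b) for a,b>1 is (a−1)/(a+b−2) = 22.87/48.87 = 0.4680.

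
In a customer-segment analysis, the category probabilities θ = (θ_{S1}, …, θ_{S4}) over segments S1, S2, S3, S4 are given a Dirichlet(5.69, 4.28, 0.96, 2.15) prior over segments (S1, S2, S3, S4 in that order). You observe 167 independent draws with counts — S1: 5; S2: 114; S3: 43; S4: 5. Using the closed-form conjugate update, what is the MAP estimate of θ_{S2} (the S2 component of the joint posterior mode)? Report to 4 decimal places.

The Dirichlet prior is conjugate to the Multinomial likelihood: each posterior αⱼ = prior αⱼ + observed count nⱼ.
Posterior concentration: (10.69, 118.28, 43.96, 7.15), total = 180.08.
Joint mode component: (α_{S2}−1)/(Σα−K) = 117.28/176.08 = 0.6661.

0.6661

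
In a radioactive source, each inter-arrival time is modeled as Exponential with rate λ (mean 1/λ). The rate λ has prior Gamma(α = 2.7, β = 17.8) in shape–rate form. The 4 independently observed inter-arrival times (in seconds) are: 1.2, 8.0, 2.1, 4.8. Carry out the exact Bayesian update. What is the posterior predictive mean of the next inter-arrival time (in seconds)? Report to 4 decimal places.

5.9474

With a Gamma(shape α, rate β) prior on the exponential rate λ, the posterior after n observations with total T = Σxᵢ is Gamma(α+n, β+T).
Sum of observations T = 16.1 seconds; n = 4.
Posterior: Gamma(2.7+4, 17.8+16.1) = Gamma(6.7, 33.9).
The predictive distribution for the next observation is Lomax; its mean is β/(α−1) = 33.9/5.7 = 5.9474.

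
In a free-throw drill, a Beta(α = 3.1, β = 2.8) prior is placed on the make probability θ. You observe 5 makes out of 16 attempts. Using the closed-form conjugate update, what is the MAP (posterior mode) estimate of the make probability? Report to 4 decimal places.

The Beta prior is conjugate to a Binomial/Bernoulli likelihood; the update adds successes to α and failures to β.
Posterior: Beta(α+k, β+n−k) = Beta(3.1+5, 2.8+11) = Beta(8.1, 13.8).
Mode of Beta(a,b) for a,b>1 is (a−1)/(a+b−2) = 7.1/19.9 = 0.3568.

0.3568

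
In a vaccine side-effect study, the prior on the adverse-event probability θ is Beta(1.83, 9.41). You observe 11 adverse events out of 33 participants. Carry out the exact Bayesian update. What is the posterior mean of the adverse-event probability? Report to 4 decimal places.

The Beta prior is conjugate to a Binomial/Bernoulli likelihood; the update adds successes to α and failures to β.
Posterior: Beta(α+k, β+n−k) = Beta(1.83+11, 9.41+22) = Beta(12.83, 31.41).
Posterior mean = α/(α+β) = 12.83/44.24 = 0.2900.

0.2900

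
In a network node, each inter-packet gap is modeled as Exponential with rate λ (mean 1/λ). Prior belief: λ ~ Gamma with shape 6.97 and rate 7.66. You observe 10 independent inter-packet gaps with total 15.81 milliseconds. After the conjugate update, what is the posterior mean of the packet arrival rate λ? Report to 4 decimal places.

With a Gamma(shape α, rate β) prior on the exponential rate λ, the posterior after n observations with total T = Σxᵢ is Gamma(α+n, β+T).
Posterior: Gamma(6.97+10, 7.66+15.81) = Gamma(16.97, 23.47).
Posterior mean of λ = α/β = 16.97/23.47 = 0.7231.

0.7231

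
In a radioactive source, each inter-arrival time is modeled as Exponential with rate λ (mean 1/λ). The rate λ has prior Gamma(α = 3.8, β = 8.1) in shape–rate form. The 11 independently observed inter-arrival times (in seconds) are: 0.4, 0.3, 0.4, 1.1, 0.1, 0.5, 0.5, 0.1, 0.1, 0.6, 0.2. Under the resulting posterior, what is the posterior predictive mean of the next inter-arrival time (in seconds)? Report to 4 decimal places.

0.8986

With a Gamma(shape α, rate β) prior on the exponential rate λ, the posterior after n observations with total T = Σxᵢ is Gamma(α+n, β+T).
Sum of observations T = 4.3 seconds; n = 11.
Posterior: Gamma(3.8+11, 8.1+4.3) = Gamma(14.8, 12.4).
The predictive distribution for the next observation is Lomax; its mean is β/(α−1) = 12.4/13.8 = 0.8986.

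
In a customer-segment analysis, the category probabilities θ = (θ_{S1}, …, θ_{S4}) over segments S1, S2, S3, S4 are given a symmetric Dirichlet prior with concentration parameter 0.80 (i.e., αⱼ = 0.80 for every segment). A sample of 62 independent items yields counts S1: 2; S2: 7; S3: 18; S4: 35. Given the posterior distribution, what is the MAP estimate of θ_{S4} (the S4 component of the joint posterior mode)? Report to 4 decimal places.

The Dirichlet prior is conjugate to the Multinomial likelihood: each posterior αⱼ = prior αⱼ + observed count nⱼ.
Posterior concentration: (2.80, 7.80, 18.80, 35.80), total = 65.20.
Joint mode component: (α_{S4}−1)/(Σα−K) = 34.80/61.20 = 0.5686.

0.5686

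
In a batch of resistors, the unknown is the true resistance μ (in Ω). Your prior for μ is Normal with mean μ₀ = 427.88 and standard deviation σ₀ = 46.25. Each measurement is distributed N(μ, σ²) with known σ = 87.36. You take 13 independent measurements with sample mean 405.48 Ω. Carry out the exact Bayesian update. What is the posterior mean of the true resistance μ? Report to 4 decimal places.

For Normal data with known variance σ², a Normal(μ₀, σ₀²) prior on μ is conjugate. Posterior precision = 1/σ₀² + n/σ²; posterior mean is the precision-weighted average of μ₀ and x̄.
n·x̄ = 13·405.48 = 5271.24.
σ₀² = 46.25² = 2139.0625, σ² = 87.36² = 7631.7696; σ² + n·σ₀² = 7631.7696 + 13·2139.0625 = 35439.5821.
Posterior mean = (μ₀/σ₀² + n·x̄/σ²)/(1/σ₀² + n/σ²) = (σ²·μ₀ + σ₀²·n·x̄)/(σ² + n·σ₀²) = (7631.7696·427.88 + 2139.0625·5271.24)/35439.5821 = 14540993.388948/35439.5821 = 410.3037.

410.3037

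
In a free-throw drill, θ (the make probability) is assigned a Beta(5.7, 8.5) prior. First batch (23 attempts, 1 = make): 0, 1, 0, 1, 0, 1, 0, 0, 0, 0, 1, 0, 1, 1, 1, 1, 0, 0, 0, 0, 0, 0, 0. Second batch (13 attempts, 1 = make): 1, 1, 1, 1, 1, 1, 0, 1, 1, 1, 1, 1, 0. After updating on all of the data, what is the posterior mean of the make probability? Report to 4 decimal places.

0.4920

The Beta prior is conjugate to a Binomial/Bernoulli likelihood; the update adds successes to α and failures to β.
After batch 1: Beta(5.7+8, 8.5+15) = Beta(13.7, 23.5).
After batch 2: Beta(13.7+11, 23.5+2) = Beta(24.7, 25.5).
Posterior mean = α/(α+β) = 24.7/50.2 = 0.4920.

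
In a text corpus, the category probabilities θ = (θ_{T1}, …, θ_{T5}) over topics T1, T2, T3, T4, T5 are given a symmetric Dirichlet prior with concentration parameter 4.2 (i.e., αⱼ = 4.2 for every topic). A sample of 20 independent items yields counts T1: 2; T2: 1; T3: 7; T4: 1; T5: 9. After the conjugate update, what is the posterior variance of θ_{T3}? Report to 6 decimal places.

0.004727

The Dirichlet prior is conjugate to the Multinomial likelihood: each posterior αⱼ = prior αⱼ + observed count nⱼ.
Posterior concentration: (6.2, 5.2, 11.2, 5.2, 13.2), total = 41.0.
Var[θ_j] = α_j(Σα−α_j)/((Σα)²(Σα+1)) = 11.2·29.8/(41.0²·42.0) = 0.004727.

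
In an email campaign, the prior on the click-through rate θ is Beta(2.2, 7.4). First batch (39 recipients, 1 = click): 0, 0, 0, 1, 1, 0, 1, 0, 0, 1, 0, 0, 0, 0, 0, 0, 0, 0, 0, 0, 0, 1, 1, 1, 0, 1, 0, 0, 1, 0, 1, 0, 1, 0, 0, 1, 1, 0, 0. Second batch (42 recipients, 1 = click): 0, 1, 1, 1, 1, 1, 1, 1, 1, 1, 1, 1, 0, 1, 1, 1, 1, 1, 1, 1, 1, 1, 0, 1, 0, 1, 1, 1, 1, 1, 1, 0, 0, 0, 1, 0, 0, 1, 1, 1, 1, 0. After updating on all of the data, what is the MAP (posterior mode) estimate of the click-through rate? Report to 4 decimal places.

The Beta prior is conjugate to a Binomial/Bernoulli likelihood; the update adds successes to α and failures to β.
After batch 1: Beta(2.2+13, 7.4+26) = Beta(15.2, 33.4).
After batch 2: Beta(15.2+32, 33.4+10) = Beta(47.2, 43.4).
Mode of Beta(a,b) for a,b>1 is (a−1)/(a+b−2) = 46.2/88.6 = 0.5214.

0.5214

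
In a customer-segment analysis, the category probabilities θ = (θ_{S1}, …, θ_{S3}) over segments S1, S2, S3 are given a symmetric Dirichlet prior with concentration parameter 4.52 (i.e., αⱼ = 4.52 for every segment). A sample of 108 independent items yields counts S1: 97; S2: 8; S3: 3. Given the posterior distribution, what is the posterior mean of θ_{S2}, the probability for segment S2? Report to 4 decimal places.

0.1030

The Dirichlet prior is conjugate to the Multinomial likelihood: each posterior αⱼ = prior αⱼ + observed count nⱼ.
Posterior concentration: (101.52, 12.52, 7.52), total = 121.56.
E[θ_{S2}|data] = α_{S2}/Σα = 12.52/121.56 = 0.1030.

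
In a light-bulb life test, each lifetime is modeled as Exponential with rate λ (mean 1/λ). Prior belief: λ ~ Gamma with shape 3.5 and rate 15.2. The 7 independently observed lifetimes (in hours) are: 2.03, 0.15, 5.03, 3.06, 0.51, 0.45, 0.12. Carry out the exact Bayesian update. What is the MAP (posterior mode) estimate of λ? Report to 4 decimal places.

0.3578

With a Gamma(shape α, rate β) prior on the exponential rate λ, the posterior after n observations with total T = Σxᵢ is Gamma(α+n, β+T).
Sum of observations T = 11.35 hours; n = 7.
Posterior: Gamma(3.5+7, 15.2+11.35) = Gamma(10.5, 26.55).
Mode = (α−1)/β = 0.3578.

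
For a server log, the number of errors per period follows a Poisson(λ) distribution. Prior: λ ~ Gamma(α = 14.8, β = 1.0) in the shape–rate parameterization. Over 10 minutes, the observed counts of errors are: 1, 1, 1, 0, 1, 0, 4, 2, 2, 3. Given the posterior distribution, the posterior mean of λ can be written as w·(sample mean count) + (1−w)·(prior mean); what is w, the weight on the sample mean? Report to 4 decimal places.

0.9091

With a Gamma(shape α, rate β) prior, the Poisson likelihood is conjugate: the posterior is Gamma(α + ΣXᵢ, β + n).
Posterior mean = (α₀+S)/(β₀+n) = [n/(β₀+n)]·(S/n) + [β₀/(β₀+n)]·(α₀/β₀), so only n and β₀ enter the weight.
Weight on data w = n/(β₀+n) = 10/(1.0+10) = 10/11.0 = 0.9091.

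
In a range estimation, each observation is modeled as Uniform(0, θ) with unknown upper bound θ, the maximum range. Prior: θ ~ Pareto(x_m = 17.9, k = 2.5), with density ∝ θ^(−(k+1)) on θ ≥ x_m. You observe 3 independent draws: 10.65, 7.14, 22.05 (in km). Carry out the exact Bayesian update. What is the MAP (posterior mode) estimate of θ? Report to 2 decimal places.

22.05

A Pareto(scale x_m, shape k) prior on the upper bound θ of Uniform(0, θ) is conjugate: posterior is Pareto(max(x_m, max xᵢ), k + n).
Sample maximum = 22.05; prior scale x_m = 17.9 → posterior scale = max = 22.05.
Posterior shape = 2.5 + 3 = 5.5.
The Pareto density is decreasing on [x_m, ∞), so the mode is x_m = 22.05.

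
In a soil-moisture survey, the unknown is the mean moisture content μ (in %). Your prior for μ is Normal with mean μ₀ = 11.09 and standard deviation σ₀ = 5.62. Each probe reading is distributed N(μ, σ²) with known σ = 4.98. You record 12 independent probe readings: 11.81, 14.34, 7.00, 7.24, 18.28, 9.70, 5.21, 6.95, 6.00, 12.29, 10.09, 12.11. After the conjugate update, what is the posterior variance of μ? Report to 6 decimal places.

For Normal data with known variance σ², a Normal(μ₀, σ₀²) prior on μ is conjugate. Posterior precision = 1/σ₀² + n/σ²; posterior mean is the precision-weighted average of μ₀ and x̄.
σ₀² = 5.62² = 31.5844, σ² = 4.98² = 24.8004; σ² + n·σ₀² = 24.8004 + 12·31.5844 = 403.8132.
Posterior precision = 1/σ₀² + n/σ² = 1/31.5844 + 12/24.8004 = (σ² + n·σ₀²)/(σ₀²σ²) = 403.8132/(31.5844·24.8004); posterior variance σₙ² = σ₀²σ²/(σ² + n·σ₀²) = 31.5844·24.8004/403.8132 = 1.939773.

1.939773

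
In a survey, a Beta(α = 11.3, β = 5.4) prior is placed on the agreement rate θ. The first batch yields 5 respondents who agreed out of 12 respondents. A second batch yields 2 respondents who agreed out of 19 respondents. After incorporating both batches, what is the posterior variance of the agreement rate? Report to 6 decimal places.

0.004855

The Beta prior is conjugate to a Binomial/Bernoulli likelihood; the update adds successes to α and failures to β.
After batch 1: Beta(11.3+5, 5.4+7) = Beta(16.3, 12.4).
After batch 2: Beta(16.3+2, 12.4+17) = Beta(18.3, 29.4).
Var = αβ/((α+β)²(α+β+1)) = 18.3·29.4/(47.7²·48.7) = 0.004855.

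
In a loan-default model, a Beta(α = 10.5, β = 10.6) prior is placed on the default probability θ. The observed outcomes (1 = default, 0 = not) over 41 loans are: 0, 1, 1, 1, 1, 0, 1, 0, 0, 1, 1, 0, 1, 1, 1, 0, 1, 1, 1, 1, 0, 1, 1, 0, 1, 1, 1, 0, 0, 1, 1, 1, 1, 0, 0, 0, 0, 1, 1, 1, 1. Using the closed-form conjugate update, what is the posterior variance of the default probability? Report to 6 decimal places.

0.003791

The Beta prior is conjugate to a Binomial/Bernoulli likelihood; the update adds successes to α and failures to β.
Posterior: Beta(α+k, β+n−k) = Beta(10.5+27, 10.6+14) = Beta(37.5, 24.6).
Var = αβ/((α+β)²(α+β+1)) = 37.5·24.6/(62.1²·63.1) = 0.003791.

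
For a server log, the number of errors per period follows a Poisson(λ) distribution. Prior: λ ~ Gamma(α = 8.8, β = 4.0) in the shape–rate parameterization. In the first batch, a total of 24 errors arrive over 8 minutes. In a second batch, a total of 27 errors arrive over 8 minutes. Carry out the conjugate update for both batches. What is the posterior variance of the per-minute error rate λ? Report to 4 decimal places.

0.1495

With a Gamma(shape α, rate β) prior, the Poisson likelihood is conjugate: the posterior is Gamma(α + ΣXᵢ, β + n).
After batch 1: Gamma(α+S, β+n) = Gamma(8.8+24, 4.0+8) = Gamma(32.8, 12.0).
After batch 2: Gamma(α+S, β+n) = Gamma(32.8+27, 12.0+8) = Gamma(59.8, 20.0).
Var = α/β² = 59.8/20.0² = 0.1495.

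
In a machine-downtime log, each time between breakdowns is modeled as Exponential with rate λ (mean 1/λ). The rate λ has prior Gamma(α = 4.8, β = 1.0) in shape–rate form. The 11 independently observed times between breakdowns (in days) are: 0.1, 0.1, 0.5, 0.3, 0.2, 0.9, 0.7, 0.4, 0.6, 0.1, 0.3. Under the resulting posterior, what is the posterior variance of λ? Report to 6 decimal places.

With a Gamma(shape α, rate β) prior on the exponential rate λ, the posterior after n observations with total T = Σxᵢ is Gamma(α+n, β+T).
Sum of observations T = 4.2 days; n = 11.
Posterior: Gamma(4.8+11, 1.0+4.2) = Gamma(15.8, 5.2).
Var = α/β² = 0.584320.

0.584320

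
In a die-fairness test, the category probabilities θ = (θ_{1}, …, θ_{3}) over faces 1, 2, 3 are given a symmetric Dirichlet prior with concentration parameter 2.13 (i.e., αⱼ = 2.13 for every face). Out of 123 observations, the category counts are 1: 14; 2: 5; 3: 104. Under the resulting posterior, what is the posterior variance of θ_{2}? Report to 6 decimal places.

0.000399

The Dirichlet prior is conjugate to the Multinomial likelihood: each posterior αⱼ = prior αⱼ + observed count nⱼ.
Posterior concentration: (16.13, 7.13, 106.13), total = 129.39.
Var[θ_j] = α_j(Σα−α_j)/((Σα)²(Σα+1)) = 7.13·122.26/(129.39²·130.39) = 0.000399.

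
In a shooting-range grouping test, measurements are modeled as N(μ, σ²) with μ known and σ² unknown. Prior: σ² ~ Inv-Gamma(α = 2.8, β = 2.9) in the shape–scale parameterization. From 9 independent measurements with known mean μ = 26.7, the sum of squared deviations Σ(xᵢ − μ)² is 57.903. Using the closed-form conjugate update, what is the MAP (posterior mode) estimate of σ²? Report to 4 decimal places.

3.8375

With known mean μ and an Inverse-Gamma(α, β) prior on σ², the Normal likelihood is conjugate: posterior is Inv-Gamma(α + n/2, β + Σ(xᵢ−μ)²/2).
Posterior: Inv-Gamma(2.8 + 9/2, 2.9 + 57.903/2) = Inv-Gamma(7.30, 31.8515).
Mode = β/(α+1) = 31.8515/8.30 = 3.8375.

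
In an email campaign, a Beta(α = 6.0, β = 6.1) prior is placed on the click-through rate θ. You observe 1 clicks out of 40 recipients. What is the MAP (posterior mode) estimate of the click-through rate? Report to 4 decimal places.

The Beta prior is conjugate to a Binomial/Bernoulli likelihood; the update adds successes to α and failures to β.
Posterior: Beta(α+k, β+n−k) = Beta(6.0+1, 6.1+39) = Beta(7.0, 45.1).
Mode of Beta(a,b) for a,b>1 is (a−1)/(a+b−2) = 6.0/50.1 = 0.1198.

0.1198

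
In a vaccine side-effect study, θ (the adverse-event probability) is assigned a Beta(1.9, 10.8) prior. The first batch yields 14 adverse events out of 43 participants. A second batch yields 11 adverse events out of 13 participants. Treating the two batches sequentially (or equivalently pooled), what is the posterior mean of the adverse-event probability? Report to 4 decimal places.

The Beta prior is conjugate to a Binomial/Bernoulli likelihood; the update adds successes to α and failures to β.
After batch 1: Beta(1.9+14, 10.8+29) = Beta(15.9, 39.8).
After batch 2: Beta(15.9+11, 39.8+2) = Beta(26.9, 41.8).
Posterior mean = α/(α+β) = 26.9/68.7 = 0.3916.

0.3916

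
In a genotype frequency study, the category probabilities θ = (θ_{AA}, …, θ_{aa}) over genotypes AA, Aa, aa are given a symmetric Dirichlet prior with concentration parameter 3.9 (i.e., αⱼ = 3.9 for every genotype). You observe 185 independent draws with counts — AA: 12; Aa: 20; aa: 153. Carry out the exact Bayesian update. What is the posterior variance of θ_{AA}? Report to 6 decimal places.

The Dirichlet prior is conjugate to the Multinomial likelihood: each posterior αⱼ = prior αⱼ + observed count nⱼ.
Posterior concentration: (15.9, 23.9, 156.9), total = 196.7.
Var[θ_j] = α_j(Σα−α_j)/((Σα)²(Σα+1)) = 15.9·180.8/(196.7²·197.7) = 0.000376.

0.000376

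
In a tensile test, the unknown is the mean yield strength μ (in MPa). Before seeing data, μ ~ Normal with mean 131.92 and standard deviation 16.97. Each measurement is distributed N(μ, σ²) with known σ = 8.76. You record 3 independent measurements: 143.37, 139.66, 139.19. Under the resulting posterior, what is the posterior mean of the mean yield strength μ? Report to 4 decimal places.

For Normal data with known variance σ², a Normal(μ₀, σ₀²) prior on μ is conjugate. Posterior precision = 1/σ₀² + n/σ²; posterior mean is the precision-weighted average of μ₀ and x̄.
Σxᵢ = 143.37 + 139.66 + 139.19 = 422.22, so n·x̄ = 422.22.
σ₀² = 16.97² = 287.9809, σ² = 8.76² = 76.7376; σ² + n·σ₀² = 76.7376 + 3·287.9809 = 940.6803.
Posterior mean = (μ₀/σ₀² + n·x̄/σ²)/(1/σ₀² + n/σ²) = (σ²·μ₀ + σ₀²·n·x̄)/(σ² + n·σ₀²) = (76.7376·131.92 + 287.9809·422.22)/940.6803 = 131714.51979/940.6803 = 140.0205.

140.0205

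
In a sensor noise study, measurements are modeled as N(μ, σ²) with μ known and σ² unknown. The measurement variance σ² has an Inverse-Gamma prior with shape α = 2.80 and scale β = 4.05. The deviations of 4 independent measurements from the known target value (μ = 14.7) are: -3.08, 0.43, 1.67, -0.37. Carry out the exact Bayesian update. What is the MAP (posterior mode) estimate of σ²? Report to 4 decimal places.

1.7842

With known mean μ and an Inverse-Gamma(α, β) prior on σ², the Normal likelihood is conjugate: posterior is Inv-Gamma(α + n/2, β + Σ(xᵢ−μ)²/2).
Σ(xᵢ−μ)² = (-3.08)² + (0.43)² + (1.67)² + (-0.37)² = 12.5971.
Posterior: Inv-Gamma(2.80 + 4/2, 4.05 + 12.5971/2) = Inv-Gamma(4.80, 10.34855).
Mode = β/(α+1) = 10.34855/5.80 = 1.7842.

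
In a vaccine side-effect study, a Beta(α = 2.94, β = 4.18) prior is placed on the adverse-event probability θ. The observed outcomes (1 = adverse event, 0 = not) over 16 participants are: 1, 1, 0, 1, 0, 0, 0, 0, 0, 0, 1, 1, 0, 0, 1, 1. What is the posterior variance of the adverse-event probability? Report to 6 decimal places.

0.010161

The Beta prior is conjugate to a Binomial/Bernoulli likelihood; the update adds successes to α and failures to β.
Posterior: Beta(α+k, β+n−k) = Beta(2.94+7, 4.18+9) = Beta(9.94, 13.18).
Var = αβ/((α+β)²(α+β+1)) = 9.94·13.18/(23.12²·24.12) = 0.010161.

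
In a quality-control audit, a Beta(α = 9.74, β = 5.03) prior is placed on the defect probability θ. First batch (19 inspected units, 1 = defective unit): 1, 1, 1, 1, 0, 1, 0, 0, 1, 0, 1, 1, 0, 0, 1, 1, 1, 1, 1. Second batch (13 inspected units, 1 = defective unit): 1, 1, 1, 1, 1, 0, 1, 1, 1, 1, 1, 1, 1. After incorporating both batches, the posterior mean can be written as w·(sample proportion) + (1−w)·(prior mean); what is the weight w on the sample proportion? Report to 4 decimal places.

0.6842

The Beta prior is conjugate to a Binomial/Bernoulli likelihood; the update adds successes to α and failures to β.
Total number of inspected units: n = 19 + 13 = 32.
Posterior mean = (α₀+k)/(α₀+β₀+n) = [n/(α₀+β₀+n)]·(k/n) + [(α₀+β₀)/(α₀+β₀+n)]·α₀/(α₀+β₀), so only n and the prior enter the weight.
The weight on the data is w = n/(α₀+β₀+n) = 32/(9.74+5.03+32) = 32/46.77 = 0.6842.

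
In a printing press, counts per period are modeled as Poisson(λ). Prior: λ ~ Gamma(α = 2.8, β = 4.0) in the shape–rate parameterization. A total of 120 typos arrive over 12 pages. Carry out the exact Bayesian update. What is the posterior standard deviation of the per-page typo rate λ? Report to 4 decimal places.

0.6926

With a Gamma(shape α, rate β) prior, the Poisson likelihood is conjugate: the posterior is Gamma(α + ΣXᵢ, β + n).
Posterior: Gamma(α+S, β+n) = Gamma(2.8+120, 4.0+12) = Gamma(122.8, 16.0).
SD = √α/β = √122.8/16.0 = 0.6926.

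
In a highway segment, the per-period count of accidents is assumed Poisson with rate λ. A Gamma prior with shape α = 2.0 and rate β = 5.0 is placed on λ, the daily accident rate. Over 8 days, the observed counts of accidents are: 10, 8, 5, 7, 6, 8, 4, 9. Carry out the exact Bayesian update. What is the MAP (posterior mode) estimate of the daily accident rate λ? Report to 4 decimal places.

4.4615

With a Gamma(shape α, rate β) prior, the Poisson likelihood is conjugate: the posterior is Gamma(α + ΣXᵢ, β + n).
Sum of counts S = 57 over n = 8 days.
Posterior: Gamma(α+S, β+n) = Gamma(2.0+57, 5.0+8) = Gamma(59.0, 13.0).
Mode of Gamma(α,β) for α≥1 is (α−1)/β = 58.0/13.0 = 4.4615.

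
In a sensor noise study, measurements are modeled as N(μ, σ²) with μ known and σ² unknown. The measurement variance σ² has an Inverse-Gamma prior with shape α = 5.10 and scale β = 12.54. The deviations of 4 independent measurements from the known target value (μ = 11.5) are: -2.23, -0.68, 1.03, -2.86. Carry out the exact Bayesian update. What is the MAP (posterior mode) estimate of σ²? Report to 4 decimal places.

With known mean μ and an Inverse-Gamma(α, β) prior on σ², the Normal likelihood is conjugate: posterior is Inv-Gamma(α + n/2, β + Σ(xᵢ−μ)²/2).
Σ(xᵢ−μ)² = (-2.23)² + (-0.68)² + (1.03)² + (-2.86)² = 14.6758.
Posterior: Inv-Gamma(5.10 + 4/2, 12.54 + 14.6758/2) = Inv-Gamma(7.10, 19.87790).
Mode = β/(α+1) = 19.87790/8.10 = 2.4541.

2.4541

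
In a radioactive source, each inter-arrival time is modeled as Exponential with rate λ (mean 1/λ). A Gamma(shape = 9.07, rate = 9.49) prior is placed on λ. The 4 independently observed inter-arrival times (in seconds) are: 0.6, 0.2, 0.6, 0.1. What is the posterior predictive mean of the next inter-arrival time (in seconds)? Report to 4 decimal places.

0.9105

With a Gamma(shape α, rate β) prior on the exponential rate λ, the posterior after n observations with total T = Σxᵢ is Gamma(α+n, β+T).
Sum of observations T = 1.5 seconds; n = 4.
Posterior: Gamma(9.07+4, 9.49+1.5) = Gamma(13.07, 10.99).
The predictive distribution for the next observation is Lomax; its mean is β/(α−1) = 10.99/12.07 = 0.9105.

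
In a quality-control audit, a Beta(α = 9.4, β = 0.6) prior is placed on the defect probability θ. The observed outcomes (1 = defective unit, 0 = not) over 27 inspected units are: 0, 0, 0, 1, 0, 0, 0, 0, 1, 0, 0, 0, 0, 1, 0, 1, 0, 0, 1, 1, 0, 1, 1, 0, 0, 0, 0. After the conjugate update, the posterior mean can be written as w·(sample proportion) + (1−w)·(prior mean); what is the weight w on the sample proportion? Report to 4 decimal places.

0.7297

The Beta prior is conjugate to a Binomial/Bernoulli likelihood; the update adds successes to α and failures to β.
Posterior mean = (α₀+k)/(α₀+β₀+n) = [n/(α₀+β₀+n)]·(k/n) + [(α₀+β₀)/(α₀+β₀+n)]·α₀/(α₀+β₀), so only n and the prior enter the weight.
The weight on the data is w = n/(α₀+β₀+n) = 27/(9.4+0.6+27) = 27/37.0 = 0.7297.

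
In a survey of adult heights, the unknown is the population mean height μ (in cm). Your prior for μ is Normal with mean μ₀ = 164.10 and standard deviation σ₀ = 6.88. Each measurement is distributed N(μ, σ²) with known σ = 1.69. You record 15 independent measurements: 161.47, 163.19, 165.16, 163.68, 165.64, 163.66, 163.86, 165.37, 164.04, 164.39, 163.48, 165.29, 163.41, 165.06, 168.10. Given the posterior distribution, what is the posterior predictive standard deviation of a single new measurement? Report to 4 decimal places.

1.7452

For Normal data with known variance σ², a Normal(μ₀, σ₀²) prior on μ is conjugate. Posterior precision = 1/σ₀² + n/σ²; posterior mean is the precision-weighted average of μ₀ and x̄.
σ₀² = 6.88² = 47.3344, σ² = 1.69² = 2.8561; σ² + n·σ₀² = 2.8561 + 15·47.3344 = 712.8721.
Posterior precision = 1/σ₀² + n/σ² = 1/47.3344 + 15/2.8561 = (σ² + n·σ₀²)/(σ₀²σ²) = 712.8721/(47.3344·2.8561); posterior variance σₙ² = σ₀²σ²/(σ² + n·σ₀²) = 47.3344·2.8561/712.8721 = 0.189644.
Predictive variance for one new observation = σₙ² + σ² = 47.3344·2.8561/712.8721 + 2.8561 = σ²·(σ₀² + 712.8721)/712.8721 = 2.8561·760.2065/712.8721 = 3.045744; SD = √(2.8561·760.2065/712.8721) = 1.7452.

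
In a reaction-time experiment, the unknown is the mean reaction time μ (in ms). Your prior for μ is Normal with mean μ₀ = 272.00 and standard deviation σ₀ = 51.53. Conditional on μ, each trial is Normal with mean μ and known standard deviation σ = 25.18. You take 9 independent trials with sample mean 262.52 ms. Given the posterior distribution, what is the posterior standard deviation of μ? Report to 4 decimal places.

For Normal data with known variance σ², a Normal(μ₀, σ₀²) prior on μ is conjugate. Posterior precision = 1/σ₀² + n/σ²; posterior mean is the precision-weighted average of μ₀ and x̄.
σ₀² = 51.53² = 2655.3409, σ² = 25.18² = 634.0324; σ² + n·σ₀² = 634.0324 + 9·2655.3409 = 24532.1005.
Posterior precision = 1/σ₀² + n/σ² = 1/2655.3409 + 9/634.0324 = (σ² + n·σ₀²)/(σ₀²σ²) = 24532.1005/(2655.3409·634.0324); posterior variance σₙ² = σ₀²σ²/(σ² + n·σ₀²) = 2655.3409·634.0324/24532.1005 = 68.627314.
Posterior SD = √σₙ² = √(2655.3409·634.0324/24532.1005) = 8.2842.

8.2842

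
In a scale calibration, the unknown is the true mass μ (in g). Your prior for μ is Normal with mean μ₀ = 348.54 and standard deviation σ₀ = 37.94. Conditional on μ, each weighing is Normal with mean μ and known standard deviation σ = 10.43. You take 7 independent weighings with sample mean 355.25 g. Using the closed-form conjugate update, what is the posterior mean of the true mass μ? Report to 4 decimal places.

355.1783

For Normal data with known variance σ², a Normal(μ₀, σ₀²) prior on μ is conjugate. Posterior precision = 1/σ₀² + n/σ²; posterior mean is the precision-weighted average of μ₀ and x̄.
n·x̄ = 7·355.25 = 2486.75.
σ₀² = 37.94² = 1439.4436, σ² = 10.43² = 108.7849; σ² + n·σ₀² = 108.7849 + 7·1439.4436 = 10184.8901.
Posterior mean = (μ₀/σ₀² + n·x̄/σ²)/(1/σ₀² + n/σ²) = (σ²·μ₀ + σ₀²·n·x̄)/(σ² + n·σ₀²) = (108.7849·348.54 + 1439.4436·2486.75)/10184.8901 = 3617452.261346/10184.8901 = 355.1783.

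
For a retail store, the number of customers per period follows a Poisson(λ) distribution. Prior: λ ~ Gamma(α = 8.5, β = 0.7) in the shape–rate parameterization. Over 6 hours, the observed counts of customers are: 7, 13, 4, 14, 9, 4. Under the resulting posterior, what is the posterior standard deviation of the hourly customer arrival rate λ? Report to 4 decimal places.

1.1513

With a Gamma(shape α, rate β) prior, the Poisson likelihood is conjugate: the posterior is Gamma(α + ΣXᵢ, β + n).
Sum of counts S = 51 over n = 6 hours.
Posterior: Gamma(α+S, β+n) = Gamma(8.5+51, 0.7+6) = Gamma(59.5, 6.7).
SD = √α/β = √59.5/6.7 = 1.1513.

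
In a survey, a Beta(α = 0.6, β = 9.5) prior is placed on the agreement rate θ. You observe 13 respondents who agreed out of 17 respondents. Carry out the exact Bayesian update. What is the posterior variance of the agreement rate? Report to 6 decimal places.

0.008897

The Beta prior is conjugate to a Binomial/Bernoulli likelihood; the update adds successes to α and failures to β.
Posterior: Beta(α+k, β+n−k) = Beta(0.6+13, 9.5+4) = Beta(13.6, 13.5).
Var = αβ/((α+β)²(α+β+1)) = 13.6·13.5/(27.1²·28.1) = 0.008897.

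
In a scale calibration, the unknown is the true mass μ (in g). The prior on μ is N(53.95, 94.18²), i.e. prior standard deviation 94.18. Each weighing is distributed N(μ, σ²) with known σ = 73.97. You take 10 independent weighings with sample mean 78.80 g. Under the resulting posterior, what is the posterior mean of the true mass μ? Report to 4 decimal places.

For Normal data with known variance σ², a Normal(μ₀, σ₀²) prior on μ is conjugate. Posterior precision = 1/σ₀² + n/σ²; posterior mean is the precision-weighted average of μ₀ and x̄.
n·x̄ = 10·78.80 = 788.
σ₀² = 94.18² = 8869.8724, σ² = 73.97² = 5471.5609; σ² + n·σ₀² = 5471.5609 + 10·8869.8724 = 94170.2849.
Posterior mean = (μ₀/σ₀² + n·x̄/σ²)/(1/σ₀² + n/σ²) = (σ²·μ₀ + σ₀²·n·x̄)/(σ² + n·σ₀²) = (5471.5609·53.95 + 8869.8724·788)/94170.2849 = 7284650.161755/94170.2849 = 77.3561.

77.3561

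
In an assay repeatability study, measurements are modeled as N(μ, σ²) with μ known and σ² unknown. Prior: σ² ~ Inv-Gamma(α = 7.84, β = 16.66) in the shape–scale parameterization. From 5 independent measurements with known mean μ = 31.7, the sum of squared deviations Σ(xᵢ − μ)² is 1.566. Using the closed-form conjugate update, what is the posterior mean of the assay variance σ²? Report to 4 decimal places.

With known mean μ and an Inverse-Gamma(α, β) prior on σ², the Normal likelihood is conjugate: posterior is Inv-Gamma(α + n/2, β + Σ(xᵢ−μ)²/2).
Posterior: Inv-Gamma(7.84 + 5/2, 16.66 + 1.566/2) = Inv-Gamma(10.34, 17.4430).
E[σ²|data] = β/(α−1) = 17.4430/9.34 = 1.8676.

1.8676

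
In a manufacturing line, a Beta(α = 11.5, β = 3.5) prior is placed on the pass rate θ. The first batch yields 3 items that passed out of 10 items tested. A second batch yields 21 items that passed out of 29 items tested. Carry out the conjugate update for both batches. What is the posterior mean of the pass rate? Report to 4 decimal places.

The Beta prior is conjugate to a Binomial/Bernoulli likelihood; the update adds successes to α and failures to β.
After batch 1: Beta(11.5+3, 3.5+7) = Beta(14.5, 10.5).
After batch 2: Beta(14.5+21, 10.5+8) = Beta(35.5, 18.5).
Posterior mean = α/(α+β) = 35.5/54.0 = 0.6574.

0.6574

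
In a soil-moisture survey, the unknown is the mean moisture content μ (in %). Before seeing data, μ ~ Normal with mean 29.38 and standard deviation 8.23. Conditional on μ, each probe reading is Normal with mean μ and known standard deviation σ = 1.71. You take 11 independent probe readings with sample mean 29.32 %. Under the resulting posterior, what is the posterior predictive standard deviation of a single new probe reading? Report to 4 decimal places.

For Normal data with known variance σ², a Normal(μ₀, σ₀²) prior on μ is conjugate. Posterior precision = 1/σ₀² + n/σ²; posterior mean is the precision-weighted average of μ₀ and x̄.
σ₀² = 8.23² = 67.7329, σ² = 1.71² = 2.9241; σ² + n·σ₀² = 2.9241 + 11·67.7329 = 747.986.
Posterior precision = 1/σ₀² + n/σ² = 1/67.7329 + 11/2.9241 = (σ² + n·σ₀²)/(σ₀²σ²) = 747.986/(67.7329·2.9241); posterior variance σₙ² = σ₀²σ²/(σ² + n·σ₀²) = 67.7329·2.9241/747.986 = 0.264788.
Predictive variance for one new observation = σₙ² + σ² = 67.7329·2.9241/747.986 + 2.9241 = σ²·(σ₀² + 747.986)/747.986 = 2.9241·815.7189/747.986 = 3.188888; SD = √(2.9241·815.7189/747.986) = 1.7857.

1.7857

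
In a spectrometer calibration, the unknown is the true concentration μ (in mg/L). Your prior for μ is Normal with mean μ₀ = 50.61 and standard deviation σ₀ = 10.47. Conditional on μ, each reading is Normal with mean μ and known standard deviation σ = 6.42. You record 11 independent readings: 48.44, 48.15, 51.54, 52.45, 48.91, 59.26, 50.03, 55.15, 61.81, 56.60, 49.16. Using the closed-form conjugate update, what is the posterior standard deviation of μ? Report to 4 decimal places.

1.9034

For Normal data with known variance σ², a Normal(μ₀, σ₀²) prior on μ is conjugate. Posterior precision = 1/σ₀² + n/σ²; posterior mean is the precision-weighted average of μ₀ and x̄.
σ₀² = 10.47² = 109.6209, σ² = 6.42² = 41.2164; σ² + n·σ₀² = 41.2164 + 11·109.6209 = 1247.0463.
Posterior precision = 1/σ₀² + n/σ² = 1/109.6209 + 11/41.2164 = (σ² + n·σ₀²)/(σ₀²σ²) = 1247.0463/(109.6209·41.2164); posterior variance σₙ² = σ₀²σ²/(σ² + n·σ₀²) = 109.6209·41.2164/1247.0463 = 3.623104.
Posterior SD = √σₙ² = √(109.6209·41.2164/1247.0463) = 1.9034.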